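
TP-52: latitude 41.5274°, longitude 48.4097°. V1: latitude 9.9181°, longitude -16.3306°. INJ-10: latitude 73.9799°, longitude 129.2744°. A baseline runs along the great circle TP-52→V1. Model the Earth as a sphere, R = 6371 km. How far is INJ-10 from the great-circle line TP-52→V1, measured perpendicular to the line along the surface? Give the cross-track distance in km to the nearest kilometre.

δ₁₃ = central angle TP-52→INJ-10 = 0.836543 rad  (haversine)
θ₁₃ = bearing TP-52→INJ-10 = 21.534°,  θ₁₂ = bearing TP-52→V1 = 260.459°
dₓₜ = R·arcsin(sin δ₁₃ · sin(θ₁₃ − θ₁₂)) = 6371·arcsin(0.74233·sin(-238.925°)) = 4389.921 km
|dₓₜ| = 4389.921 km

4390 km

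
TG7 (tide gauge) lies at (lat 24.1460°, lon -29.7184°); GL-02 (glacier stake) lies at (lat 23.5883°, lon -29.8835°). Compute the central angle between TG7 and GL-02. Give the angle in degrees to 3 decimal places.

0.578°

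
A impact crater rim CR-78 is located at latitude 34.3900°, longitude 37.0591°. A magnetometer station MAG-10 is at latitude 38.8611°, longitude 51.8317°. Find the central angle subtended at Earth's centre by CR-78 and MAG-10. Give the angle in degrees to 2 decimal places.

12.65°

Δφ = 4.4711°,  Δλ = 14.7726°
a = sin²(Δφ/2) + cos φ₁ cos φ₂ sin²(Δλ/2) = 0.012142
c = 2·arcsin(√a) = 0.220825 rad = 12.6524°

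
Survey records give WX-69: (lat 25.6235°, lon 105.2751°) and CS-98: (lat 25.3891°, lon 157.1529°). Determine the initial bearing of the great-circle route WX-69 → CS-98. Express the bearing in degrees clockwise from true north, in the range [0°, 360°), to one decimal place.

Δλ = 51.8778°
y = sin Δλ · cos φ₂ = 0.710714
x = cos φ₁ sin φ₂ − sin φ₁ cos φ₂ cos Δλ = 0.145409
θ = atan2(y, x) = 78.4371° → 78.4371° (mod 360°)

78.4°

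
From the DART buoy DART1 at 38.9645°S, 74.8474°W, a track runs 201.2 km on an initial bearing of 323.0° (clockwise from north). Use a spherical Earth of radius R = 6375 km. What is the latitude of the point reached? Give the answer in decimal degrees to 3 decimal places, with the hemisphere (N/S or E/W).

37.512°S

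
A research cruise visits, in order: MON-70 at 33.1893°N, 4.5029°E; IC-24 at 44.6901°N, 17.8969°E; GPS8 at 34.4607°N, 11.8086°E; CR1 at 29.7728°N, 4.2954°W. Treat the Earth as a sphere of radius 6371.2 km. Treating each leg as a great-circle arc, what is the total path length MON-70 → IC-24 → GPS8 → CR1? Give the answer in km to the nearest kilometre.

4573 km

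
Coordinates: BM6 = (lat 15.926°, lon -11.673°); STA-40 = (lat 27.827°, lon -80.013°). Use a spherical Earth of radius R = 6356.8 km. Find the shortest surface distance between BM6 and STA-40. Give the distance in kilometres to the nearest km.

7075 km

Δφ = 11.9010°,  Δλ = -68.3400°
a = sin²(Δφ/2) + cos φ₁ cos φ₂ sin²(Δλ/2) = 0.279012
c = 2·arcsin(√a) = 1.112996 rad = 63.7700°
d = R·c = 6356.8 × 1.112996 = 7075.1 km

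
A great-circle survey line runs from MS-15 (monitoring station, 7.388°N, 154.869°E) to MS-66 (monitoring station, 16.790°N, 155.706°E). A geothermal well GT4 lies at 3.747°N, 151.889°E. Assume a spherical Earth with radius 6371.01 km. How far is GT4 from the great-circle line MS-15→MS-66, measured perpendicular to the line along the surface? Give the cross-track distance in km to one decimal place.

295.0 km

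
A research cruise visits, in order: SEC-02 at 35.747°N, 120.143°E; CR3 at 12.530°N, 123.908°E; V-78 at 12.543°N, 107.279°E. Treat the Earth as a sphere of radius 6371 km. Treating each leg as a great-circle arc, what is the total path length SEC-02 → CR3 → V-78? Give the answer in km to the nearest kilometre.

4414 km

SEC-02→CR3: c = 0.409529 rad, d = 2609.11 km
CR3→V-78: c = 0.283264 rad, d = 1804.67 km
Total = 2609.11 + 1804.67 = 4413.78 km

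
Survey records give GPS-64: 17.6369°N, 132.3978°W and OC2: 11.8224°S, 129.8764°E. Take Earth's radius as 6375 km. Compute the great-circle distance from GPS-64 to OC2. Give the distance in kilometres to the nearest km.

11216 km

Δφ = -29.4593°,  Δλ = -97.7258°
a = sin²(Δφ/2) + cos φ₁ cos φ₂ sin²(Δλ/2) = 0.593735
c = 2·arcsin(√a) = 1.759383 rad = 100.8052°
d = R·c = 6375 × 1.759383 = 11216.1 km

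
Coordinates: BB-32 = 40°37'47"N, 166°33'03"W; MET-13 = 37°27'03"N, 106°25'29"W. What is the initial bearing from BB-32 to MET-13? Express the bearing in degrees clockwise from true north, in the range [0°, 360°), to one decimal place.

BB-32: φ = +40.62972°, λ = -166.55083°
MET-13: φ = +37.45083°, λ = -106.42472°
Δλ = 60.1261°
y = sin Δλ · cos φ₂ = 0.688388
x = cos φ₁ sin φ₂ − sin φ₁ cos φ₂ cos Δλ = 0.204006
θ = atan2(y, x) = 73.4927° → 73.4927° (mod 360°)

73.5°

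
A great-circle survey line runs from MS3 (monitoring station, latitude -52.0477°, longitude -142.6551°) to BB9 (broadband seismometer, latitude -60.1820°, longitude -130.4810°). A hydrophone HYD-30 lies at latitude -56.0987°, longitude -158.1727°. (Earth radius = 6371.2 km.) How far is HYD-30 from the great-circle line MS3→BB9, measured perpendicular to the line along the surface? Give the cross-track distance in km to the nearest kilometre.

1101 km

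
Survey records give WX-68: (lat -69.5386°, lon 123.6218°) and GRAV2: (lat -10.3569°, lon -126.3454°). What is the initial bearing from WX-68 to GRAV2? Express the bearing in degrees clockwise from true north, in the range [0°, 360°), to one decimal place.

112.3°

Δλ = 110.0328°
y = sin Δλ · cos φ₂ = 0.924189
x = cos φ₁ sin φ₂ − sin φ₁ cos φ₂ cos Δλ = -0.378563
θ = atan2(y, x) = 112.2748° → 112.2748° (mod 360°)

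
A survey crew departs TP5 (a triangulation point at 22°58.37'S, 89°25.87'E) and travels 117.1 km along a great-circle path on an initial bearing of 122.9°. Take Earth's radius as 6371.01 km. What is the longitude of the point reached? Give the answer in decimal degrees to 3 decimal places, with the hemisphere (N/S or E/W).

TP5: φ = -22.97283°, λ = +89.43117°
δ = d/R = 117.1/6371.01 = 0.018380 rad
φ₂ = arcsin(sin φ₁ cos δ + cos φ₁ sin δ cos θ)
   = arcsin(-0.39029·0.99983 + 0.92069·0.01838·-0.54317) = -23.54193°
λ₂ = λ₁ + atan2(sin θ sin δ cos φ₁, cos δ − sin φ₁ sin φ₂) = 90.39564°

90.396°E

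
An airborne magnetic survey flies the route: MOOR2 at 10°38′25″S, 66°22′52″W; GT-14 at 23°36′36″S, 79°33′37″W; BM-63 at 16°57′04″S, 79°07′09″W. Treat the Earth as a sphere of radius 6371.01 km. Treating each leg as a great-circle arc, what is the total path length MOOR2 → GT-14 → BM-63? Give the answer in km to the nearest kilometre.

2749 km

MOOR2: φ = -10.64028°, λ = -66.38111°
GT-14: φ = -23.61000°, λ = -79.56028°
BM-63: φ = -16.95111°, λ = -79.11917°
MOOR2→GT-14: c = 0.315084 rad, d = 2007.40 km
GT-14→BM-63: c = 0.116443 rad, d = 741.86 km
Total = 2007.40 + 741.86 = 2749.27 km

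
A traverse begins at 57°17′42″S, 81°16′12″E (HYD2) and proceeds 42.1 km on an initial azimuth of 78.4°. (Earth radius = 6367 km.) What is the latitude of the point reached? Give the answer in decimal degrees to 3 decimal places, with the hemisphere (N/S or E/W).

57.217°S

HYD2: φ = -57.29500°, λ = +81.27000°
δ = d/R = 42.1/6367 = 0.006612 rad
φ₂ = arcsin(sin φ₁ cos δ + cos φ₁ sin δ cos θ)
   = arcsin(-0.84146·0.99998 + 0.54031·0.00661·0.20108) = -57.21695°
λ₂ = λ₁ + atan2(sin θ sin δ cos φ₁, cos δ − sin φ₁ sin φ₂) = 81.95541°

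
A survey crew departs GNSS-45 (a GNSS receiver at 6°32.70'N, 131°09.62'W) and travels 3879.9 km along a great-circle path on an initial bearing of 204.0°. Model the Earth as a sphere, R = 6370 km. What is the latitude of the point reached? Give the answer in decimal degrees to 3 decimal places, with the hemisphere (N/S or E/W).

GNSS-45: φ = +6.54500°, λ = -131.16033°
δ = d/R = 3879.9/6370 = 0.609089 rad
φ₂ = arcsin(sin φ₁ cos δ + cos φ₁ sin δ cos θ)
   = arcsin(0.11398·0.82017 + 0.99348·0.57212·-0.91355) = -25.19918°
λ₂ = λ₁ + atan2(sin θ sin δ cos φ₁, cos δ − sin φ₁ sin φ₂) = -146.06297°

25.199°S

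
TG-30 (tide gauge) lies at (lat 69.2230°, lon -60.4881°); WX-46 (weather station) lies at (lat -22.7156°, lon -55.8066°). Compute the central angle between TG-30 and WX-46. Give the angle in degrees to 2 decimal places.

92.00°

Δφ = -91.9386°,  Δλ = 4.6815°
a = sin²(Δφ/2) + cos φ₁ cos φ₂ sin²(Δλ/2) = 0.517460
c = 2·arcsin(√a) = 1.605724 rad = 92.0012°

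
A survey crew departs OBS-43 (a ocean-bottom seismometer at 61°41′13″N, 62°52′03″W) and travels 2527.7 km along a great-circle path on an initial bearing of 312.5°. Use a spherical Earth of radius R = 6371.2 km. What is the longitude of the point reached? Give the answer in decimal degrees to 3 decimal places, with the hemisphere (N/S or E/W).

OBS-43: φ = +61.68694°, λ = -62.86750°
δ = d/R = 2527.7/6371.2 = 0.396738 rad
φ₂ = arcsin(sin φ₁ cos δ + cos φ₁ sin δ cos θ)
   = arcsin(0.88037·0.92233 + 0.47429·0.38641·0.67559) = 69.35839°
λ₂ = λ₁ + atan2(sin θ sin δ cos φ₁, cos δ − sin φ₁ sin φ₂) = -116.78384°

116.784°W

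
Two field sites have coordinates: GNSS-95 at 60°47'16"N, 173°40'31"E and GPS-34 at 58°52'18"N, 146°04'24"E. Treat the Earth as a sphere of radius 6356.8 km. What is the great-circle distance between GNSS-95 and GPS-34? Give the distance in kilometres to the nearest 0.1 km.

GNSS-95: φ = +60.78778°, λ = +173.67528°
GPS-34: φ = +58.87167°, λ = +146.07333°
Δφ = -1.9161°,  Δλ = -27.6019°
a = sin²(Δφ/2) + cos φ₁ cos φ₂ sin²(Δλ/2) = 0.014637
c = 2·arcsin(√a) = 0.242560 rad = 13.8977°
d = R·c = 6356.8 × 0.242560 = 1541.9 km

1541.9 km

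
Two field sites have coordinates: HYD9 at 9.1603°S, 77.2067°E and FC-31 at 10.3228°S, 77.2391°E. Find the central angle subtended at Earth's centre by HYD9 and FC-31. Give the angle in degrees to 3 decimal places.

Δφ = -1.1625°,  Δλ = 0.0324°
a = sin²(Δφ/2) + cos φ₁ cos φ₂ sin²(Δλ/2) = 0.000103
c = 2·arcsin(√a) = 0.020297 rad = 1.1629°

1.163°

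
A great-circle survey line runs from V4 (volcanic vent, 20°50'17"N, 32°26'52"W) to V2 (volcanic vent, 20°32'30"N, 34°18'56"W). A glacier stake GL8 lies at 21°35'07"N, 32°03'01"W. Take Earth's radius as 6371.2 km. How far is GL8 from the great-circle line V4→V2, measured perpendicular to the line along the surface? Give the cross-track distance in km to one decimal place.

75.4 km

V4: φ = +20.83806°, λ = -32.44778°
V2: φ = +20.54167°, λ = -34.31556°
GL8: φ = +21.58528°, λ = -32.05028°
δ₁₃ = central angle V4→GL8 = 0.014557 rad  (haversine)
θ₁₃ = bearing V4→GL8 = 26.307°,  θ₁₂ = bearing V4→V2 = 260.704°
dₓₜ = R·arcsin(sin δ₁₃ · sin(θ₁₃ − θ₁₂)) = 6371.2·arcsin(0.01456·sin(-234.397°)) = 75.409 km
|dₓₜ| = 75.409 km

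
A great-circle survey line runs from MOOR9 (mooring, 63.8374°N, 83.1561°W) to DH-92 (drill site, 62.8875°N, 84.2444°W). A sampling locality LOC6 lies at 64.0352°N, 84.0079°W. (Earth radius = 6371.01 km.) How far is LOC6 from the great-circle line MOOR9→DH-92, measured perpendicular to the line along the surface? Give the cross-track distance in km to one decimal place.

δ₁₃ = central angle MOOR9→LOC6 = 0.007388 rad  (haversine)
θ₁₃ = bearing MOOR9→LOC6 = 298.239°,  θ₁₂ = bearing MOOR9→DH-92 = 207.676°
dₓₜ = R·arcsin(sin δ₁₃ · sin(θ₁₃ − θ₁₂)) = 6371.01·arcsin(0.00739·sin(90.564°)) = 47.067 km
|dₓₜ| = 47.067 km

47.1 km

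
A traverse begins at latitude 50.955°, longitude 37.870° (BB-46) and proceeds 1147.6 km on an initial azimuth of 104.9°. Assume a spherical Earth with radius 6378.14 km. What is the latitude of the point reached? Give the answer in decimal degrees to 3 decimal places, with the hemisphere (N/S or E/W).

δ = d/R = 1147.6/6378.14 = 0.179927 rad
φ₂ = arcsin(sin φ₁ cos δ + cos φ₁ sin δ cos θ)
   = arcsin(0.77665·0.98386 + 0.62993·0.17896·-0.25713) = 47.31794°
λ₂ = λ₁ + atan2(sin θ sin δ cos φ₁, cos δ − sin φ₁ sin φ₂) = 52.64958°

47.318°N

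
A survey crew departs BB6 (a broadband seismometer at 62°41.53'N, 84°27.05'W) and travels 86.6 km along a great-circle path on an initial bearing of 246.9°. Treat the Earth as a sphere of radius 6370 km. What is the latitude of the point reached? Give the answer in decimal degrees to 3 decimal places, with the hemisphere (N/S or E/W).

62.378°N

BB6: φ = +62.69217°, λ = -84.45083°
δ = d/R = 86.6/6370 = 0.013595 rad
φ₂ = arcsin(sin φ₁ cos δ + cos φ₁ sin δ cos θ)
   = arcsin(0.88855·0.99991 + 0.45877·0.01359·-0.39234) = 62.37798°
λ₂ = λ₁ + atan2(sin θ sin δ cos φ₁, cos δ − sin φ₁ sin φ₂) = -85.99632°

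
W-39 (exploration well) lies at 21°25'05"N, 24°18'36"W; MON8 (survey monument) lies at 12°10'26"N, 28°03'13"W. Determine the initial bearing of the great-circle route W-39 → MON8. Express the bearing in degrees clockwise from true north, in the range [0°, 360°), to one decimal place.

201.8°

W-39: φ = +21.41806°, λ = -24.31000°
MON8: φ = +12.17389°, λ = -28.05361°
Δλ = -3.7436°
y = sin Δλ · cos φ₂ = -0.063824
x = cos φ₁ sin φ₂ − sin φ₁ cos φ₂ cos Δλ = -0.159880
θ = atan2(y, x) = -158.2383° → 201.7617° (mod 360°)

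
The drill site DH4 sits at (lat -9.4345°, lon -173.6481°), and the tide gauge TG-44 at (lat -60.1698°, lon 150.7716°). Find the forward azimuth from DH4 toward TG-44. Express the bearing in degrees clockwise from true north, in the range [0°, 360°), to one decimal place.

Δλ = -35.5803°
y = sin Δλ · cos φ₂ = -0.289427
x = cos φ₁ sin φ₂ − sin φ₁ cos φ₂ cos Δλ = -0.789454
θ = atan2(y, x) = -159.8662° → 200.1338° (mod 360°)

200.1°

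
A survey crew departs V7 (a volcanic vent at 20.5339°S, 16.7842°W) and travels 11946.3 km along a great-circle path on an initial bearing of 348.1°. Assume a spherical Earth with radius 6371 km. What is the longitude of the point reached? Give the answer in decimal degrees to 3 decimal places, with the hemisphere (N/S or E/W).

δ = d/R = 11946.3/6371 = 1.875106 rad
φ₂ = arcsin(sin φ₁ cos δ + cos φ₁ sin δ cos θ)
   = arcsin(-0.35076·-0.29963 + 0.93646·0.95405·0.97851) = 78.33243°
λ₂ = λ₁ + atan2(sin θ sin δ cos φ₁, cos δ − sin φ₁ sin φ₂) = -93.38733°

93.387°W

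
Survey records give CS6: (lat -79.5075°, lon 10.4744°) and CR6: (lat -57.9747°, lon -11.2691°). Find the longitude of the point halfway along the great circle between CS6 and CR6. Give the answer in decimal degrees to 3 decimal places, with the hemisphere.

5.760°W

Bx = cos φ₂ cos Δλ = 0.492564,  By = cos φ₂ sin Δλ = -0.196448
φₘ = atan2(sin φ₁ + sin φ₂, √((cos φ₁ + Bx)² + By²)) = -69.00548°
λₘ = λ₁ + atan2(By, cos φ₁ + Bx) = -5.75992°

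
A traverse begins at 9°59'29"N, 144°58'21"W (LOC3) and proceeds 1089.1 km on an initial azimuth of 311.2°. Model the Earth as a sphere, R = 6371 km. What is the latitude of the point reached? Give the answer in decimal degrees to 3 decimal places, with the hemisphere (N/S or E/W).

16.339°N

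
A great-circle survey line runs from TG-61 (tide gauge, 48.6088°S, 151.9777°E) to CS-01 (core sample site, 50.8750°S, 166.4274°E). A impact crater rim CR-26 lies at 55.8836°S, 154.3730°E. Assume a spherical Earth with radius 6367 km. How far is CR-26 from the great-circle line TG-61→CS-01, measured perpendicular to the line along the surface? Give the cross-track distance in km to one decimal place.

716.8 km

δ₁₃ = central angle TG-61→CR-26 = 0.129503 rad  (haversine)
θ₁₃ = bearing TG-61→CR-26 = 169.542°,  θ₁₂ = bearing TG-61→CS-01 = 109.098°
dₓₜ = R·arcsin(sin δ₁₃ · sin(θ₁₃ − θ₁₂)) = 6367·arcsin(0.12914·sin(60.444°)) = 716.762 km
|dₓₜ| = 716.762 km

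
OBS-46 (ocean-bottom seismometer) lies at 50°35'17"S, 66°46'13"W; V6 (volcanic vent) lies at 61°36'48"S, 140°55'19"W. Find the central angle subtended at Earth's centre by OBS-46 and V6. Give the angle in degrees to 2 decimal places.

40.35°

OBS-46: φ = -50.58806°, λ = -66.77028°
V6: φ = -61.61333°, λ = -140.92194°
Δφ = -11.0253°,  Δλ = -74.1517°
a = sin²(Δφ/2) + cos φ₁ cos φ₂ sin²(Δλ/2) = 0.118933
c = 2·arcsin(√a) = 0.704195 rad = 40.3474°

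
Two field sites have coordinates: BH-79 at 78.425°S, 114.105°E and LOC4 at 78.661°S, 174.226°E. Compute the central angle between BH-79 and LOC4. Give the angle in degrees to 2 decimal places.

11.42°

Δφ = -0.2360°,  Δλ = 60.1210°
a = sin²(Δφ/2) + cos φ₁ cos φ₂ sin²(Δλ/2) = 0.009903
c = 2·arcsin(√a) = 0.199358 rad = 11.4223°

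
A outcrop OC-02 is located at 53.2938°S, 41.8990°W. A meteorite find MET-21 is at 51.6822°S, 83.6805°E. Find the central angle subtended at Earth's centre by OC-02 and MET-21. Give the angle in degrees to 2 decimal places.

Δφ = 1.6116°,  Δλ = 125.5795°
a = sin²(Δφ/2) + cos φ₁ cos φ₂ sin²(Δλ/2) = 0.293307
c = 2·arcsin(√a) = 1.144627 rad = 65.5823°

65.58°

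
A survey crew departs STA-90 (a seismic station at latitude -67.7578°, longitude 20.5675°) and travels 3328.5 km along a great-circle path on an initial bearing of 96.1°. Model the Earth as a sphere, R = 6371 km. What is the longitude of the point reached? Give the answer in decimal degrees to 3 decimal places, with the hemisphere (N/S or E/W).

81.223°E

δ = d/R = 3328.5/6371 = 0.522445 rad
φ₂ = arcsin(sin φ₁ cos δ + cos φ₁ sin δ cos θ)
   = arcsin(-0.92559·0.86660 + 0.37852·0.49900·-0.10626) = -55.30472°
λ₂ = λ₁ + atan2(sin θ sin δ cos φ₁, cos δ − sin φ₁ sin φ₂) = 81.22297°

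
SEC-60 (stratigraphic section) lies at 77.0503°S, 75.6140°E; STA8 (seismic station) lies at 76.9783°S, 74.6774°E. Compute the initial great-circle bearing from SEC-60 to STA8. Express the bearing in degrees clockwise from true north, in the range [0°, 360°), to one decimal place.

288.4°

Δλ = -0.9366°
y = sin Δλ · cos φ₂ = -0.003683
x = cos φ₁ sin φ₂ − sin φ₁ cos φ₂ cos Δλ = 0.001227
θ = atan2(y, x) = -71.5706° → 288.4294° (mod 360°)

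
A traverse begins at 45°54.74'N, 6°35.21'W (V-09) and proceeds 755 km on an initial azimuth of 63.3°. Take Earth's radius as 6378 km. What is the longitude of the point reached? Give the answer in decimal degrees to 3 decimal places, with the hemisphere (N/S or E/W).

2.594°E

V-09: φ = +45.91233°, λ = -6.58683°
δ = d/R = 755/6378 = 0.118376 rad
φ₂ = arcsin(sin φ₁ cos δ + cos φ₁ sin δ cos θ)
   = arcsin(0.71828·0.99300 + 0.69576·0.11810·0.44932) = 48.60505°
λ₂ = λ₁ + atan2(sin θ sin δ cos φ₁, cos δ − sin φ₁ sin φ₂) = 2.59437°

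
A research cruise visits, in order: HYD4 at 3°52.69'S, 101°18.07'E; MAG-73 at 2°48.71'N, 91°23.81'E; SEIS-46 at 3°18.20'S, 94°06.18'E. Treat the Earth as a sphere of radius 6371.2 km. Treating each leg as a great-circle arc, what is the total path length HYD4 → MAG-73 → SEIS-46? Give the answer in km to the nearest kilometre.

2072 km

HYD4: φ = -3.87817°, λ = +101.30117°
MAG-73: φ = +2.81183°, λ = +91.39683°
SEIS-46: φ = -3.30333°, λ = +94.10300°
HYD4→MAG-73: c = 0.208515 rad, d = 1328.49 km
MAG-73→SEIS-46: c = 0.116704 rad, d = 743.55 km
Total = 1328.49 + 743.55 = 2072.04 km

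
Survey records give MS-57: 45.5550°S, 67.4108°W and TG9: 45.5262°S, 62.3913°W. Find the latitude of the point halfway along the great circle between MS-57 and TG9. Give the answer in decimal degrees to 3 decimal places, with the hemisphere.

45.568°S

Bx = cos φ₂ cos Δλ = 0.697896,  By = cos φ₂ sin Δλ = 0.061297
φₘ = atan2(sin φ₁ + sin φ₂, √((cos φ₁ + Bx)² + By²)) = -45.56809°
λₘ = λ₁ + atan2(By, cos φ₁ + Bx) = -64.90041°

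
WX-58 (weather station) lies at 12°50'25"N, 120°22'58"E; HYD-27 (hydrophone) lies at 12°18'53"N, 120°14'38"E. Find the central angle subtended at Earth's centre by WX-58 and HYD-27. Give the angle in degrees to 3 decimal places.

WX-58: φ = +12.84028°, λ = +120.38278°
HYD-27: φ = +12.31472°, λ = +120.24389°
Δφ = -0.5256°,  Δλ = -0.1389°
a = sin²(Δφ/2) + cos φ₁ cos φ₂ sin²(Δλ/2) = 0.000022
c = 2·arcsin(√a) = 0.009473 rad = 0.5428°

0.543°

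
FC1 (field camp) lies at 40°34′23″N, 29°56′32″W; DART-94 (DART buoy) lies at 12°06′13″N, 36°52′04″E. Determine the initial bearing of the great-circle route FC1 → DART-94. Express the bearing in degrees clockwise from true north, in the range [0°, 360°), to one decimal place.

FC1: φ = +40.57306°, λ = -29.94222°
DART-94: φ = +12.10361°, λ = +36.86778°
Δλ = 66.8100°
y = sin Δλ · cos φ₂ = 0.898770
x = cos φ₁ sin φ₂ − sin φ₁ cos φ₂ cos Δλ = -0.091160
θ = atan2(y, x) = 95.7916° → 95.7916° (mod 360°)

95.8°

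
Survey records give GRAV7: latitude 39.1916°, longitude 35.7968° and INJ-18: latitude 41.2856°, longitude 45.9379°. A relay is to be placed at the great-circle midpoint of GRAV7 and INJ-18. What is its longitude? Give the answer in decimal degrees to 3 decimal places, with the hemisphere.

Bx = cos φ₂ cos Δλ = 0.739690,  By = cos φ₂ sin Δλ = 0.132306
φₘ = atan2(sin φ₁ + sin φ₂, √((cos φ₁ + Bx)² + By²)) = 40.34939°
λₘ = λ₁ + atan2(By, cos φ₁ + Bx) = 40.78873°

40.789°E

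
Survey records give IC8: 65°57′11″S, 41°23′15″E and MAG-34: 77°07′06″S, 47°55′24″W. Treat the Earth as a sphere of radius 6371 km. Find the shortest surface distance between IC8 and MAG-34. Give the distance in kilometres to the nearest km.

2998 km

IC8: φ = -65.95306°, λ = +41.38750°
MAG-34: φ = -77.11833°, λ = -47.92333°
Δφ = -11.1653°,  Δλ = -89.3108°
a = sin²(Δφ/2) + cos φ₁ cos φ₂ sin²(Δλ/2) = 0.054339
c = 2·arcsin(√a) = 0.470545 rad = 26.9602°
d = R·c = 6371 × 0.470545 = 2997.8 km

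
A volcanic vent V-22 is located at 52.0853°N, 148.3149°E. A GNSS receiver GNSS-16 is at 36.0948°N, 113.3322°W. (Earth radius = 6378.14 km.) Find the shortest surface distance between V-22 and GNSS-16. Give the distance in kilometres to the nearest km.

Δφ = -15.9905°,  Δλ = 98.3529°
a = sin²(Δφ/2) + cos φ₁ cos φ₂ sin²(Δλ/2) = 0.303678
c = 2·arcsin(√a) = 1.167292 rad = 66.8809°
d = R·c = 6378.14 × 1.167292 = 7445.2 km

7445 km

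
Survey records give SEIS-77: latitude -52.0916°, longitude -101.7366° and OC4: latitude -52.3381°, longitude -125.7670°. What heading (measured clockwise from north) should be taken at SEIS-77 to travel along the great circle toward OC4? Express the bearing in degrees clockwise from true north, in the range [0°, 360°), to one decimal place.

259.5°

Δλ = -24.0304°
y = sin Δλ · cos φ₂ = -0.248813
x = cos φ₁ sin φ₂ − sin φ₁ cos φ₂ cos Δλ = -0.046084
θ = atan2(y, x) = -100.4932° → 259.5068° (mod 360°)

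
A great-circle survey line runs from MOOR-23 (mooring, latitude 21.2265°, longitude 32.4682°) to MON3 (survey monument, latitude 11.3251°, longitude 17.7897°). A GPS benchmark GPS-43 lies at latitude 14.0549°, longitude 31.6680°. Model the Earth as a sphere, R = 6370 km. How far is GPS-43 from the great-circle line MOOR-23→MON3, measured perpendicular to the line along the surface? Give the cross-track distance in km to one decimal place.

δ₁₃ = central angle MOOR-23→GPS-43 = 0.125872 rad  (haversine)
θ₁₃ = bearing MOOR-23→GPS-43 = 186.195°,  θ₁₂ = bearing MOOR-23→MON3 = 237.160°
dₓₜ = R·arcsin(sin δ₁₃ · sin(θ₁₃ − θ₁₂)) = 6370·arcsin(0.12554·sin(-50.965°)) = -622.159 km
|dₓₜ| = 622.159 km

622.2 km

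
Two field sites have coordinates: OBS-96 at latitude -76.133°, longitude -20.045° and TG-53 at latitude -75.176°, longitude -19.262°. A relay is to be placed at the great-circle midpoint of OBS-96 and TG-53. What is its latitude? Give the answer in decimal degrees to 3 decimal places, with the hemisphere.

Bx = cos φ₂ cos Δλ = 0.255827,  By = cos φ₂ sin Δλ = 0.003496
φₘ = atan2(sin φ₁ + sin φ₂, √((cos φ₁ + Bx)² + By²)) = -75.65482°
λₘ = λ₁ + atan2(By, cos φ₁ + Bx) = -19.64071°

75.655°S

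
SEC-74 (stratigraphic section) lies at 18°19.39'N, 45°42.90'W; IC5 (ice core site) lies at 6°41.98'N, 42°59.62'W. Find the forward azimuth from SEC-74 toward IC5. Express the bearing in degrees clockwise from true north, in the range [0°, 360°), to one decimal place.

SEC-74: φ = +18.32317°, λ = -45.71500°
IC5: φ = +6.69967°, λ = -42.99367°
Δλ = 2.7213°
y = sin Δλ · cos φ₂ = 0.047154
x = cos φ₁ sin φ₂ − sin φ₁ cos φ₂ cos Δλ = -0.201128
θ = atan2(y, x) = 166.8054° → 166.8054° (mod 360°)

166.8°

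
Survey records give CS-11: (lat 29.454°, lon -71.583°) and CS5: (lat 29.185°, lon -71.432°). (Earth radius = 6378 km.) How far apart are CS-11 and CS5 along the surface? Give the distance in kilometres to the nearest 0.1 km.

33.3 km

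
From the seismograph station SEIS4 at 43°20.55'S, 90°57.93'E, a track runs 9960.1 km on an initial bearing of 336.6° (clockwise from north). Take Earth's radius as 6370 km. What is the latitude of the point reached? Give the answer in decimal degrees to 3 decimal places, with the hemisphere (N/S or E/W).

SEIS4: φ = -43.34250°, λ = +90.96550°
δ = d/R = 9960.1/6370 = 1.563595 rad
φ₂ = arcsin(sin φ₁ cos δ + cos φ₁ sin δ cos θ)
   = arcsin(-0.68636·0.00720 + 0.72726·0.99997·0.91775) = 41.49004°
λ₂ = λ₁ + atan2(sin θ sin δ cos φ₁, cos δ − sin φ₁ sin φ₂) = 58.94832°

41.490°N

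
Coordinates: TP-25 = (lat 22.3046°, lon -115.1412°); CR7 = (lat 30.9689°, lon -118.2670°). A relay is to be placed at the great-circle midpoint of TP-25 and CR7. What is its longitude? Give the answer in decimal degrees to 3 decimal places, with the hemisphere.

Bx = cos φ₂ cos Δλ = 0.856171,  By = cos φ₂ sin Δλ = -0.046755
φₘ = atan2(sin φ₁ + sin φ₂, √((cos φ₁ + Bx)² + By²)) = 26.64528°
λₘ = λ₁ + atan2(By, cos φ₁ + Bx) = -116.64470°

116.645°W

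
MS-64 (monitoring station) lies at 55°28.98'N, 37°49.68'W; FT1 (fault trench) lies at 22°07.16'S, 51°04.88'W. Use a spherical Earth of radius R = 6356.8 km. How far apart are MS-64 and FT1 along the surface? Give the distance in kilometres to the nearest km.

8701 km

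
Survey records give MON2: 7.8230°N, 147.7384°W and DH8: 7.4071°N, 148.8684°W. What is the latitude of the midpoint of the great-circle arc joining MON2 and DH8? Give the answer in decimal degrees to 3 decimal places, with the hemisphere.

7.615°N

Bx = cos φ₂ cos Δλ = 0.991462,  By = cos φ₂ sin Δλ = -0.019556
φₘ = atan2(sin φ₁ + sin φ₂, √((cos φ₁ + Bx)² + By²)) = 7.61542°
λₘ = λ₁ + atan2(By, cos φ₁ + Bx) = -148.30367°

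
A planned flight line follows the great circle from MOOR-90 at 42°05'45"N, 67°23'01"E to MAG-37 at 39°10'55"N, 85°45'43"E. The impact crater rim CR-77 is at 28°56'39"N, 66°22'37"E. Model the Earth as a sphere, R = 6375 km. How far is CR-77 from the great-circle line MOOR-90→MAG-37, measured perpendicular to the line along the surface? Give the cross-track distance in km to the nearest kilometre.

1465 km

MOOR-90: φ = +42.09583°, λ = +67.38361°
MAG-37: φ = +39.18194°, λ = +85.76194°
CR-77: φ = +28.94417°, λ = +66.37694°
δ₁₃ = central angle MOOR-90→CR-77 = 0.229980 rad  (haversine)
θ₁₃ = bearing MOOR-90→CR-77 = 183.867°,  θ₁₂ = bearing MOOR-90→MAG-37 = 95.685°
dₓₜ = R·arcsin(sin δ₁₃ · sin(θ₁₃ − θ₁₂)) = 6375·arcsin(0.22796·sin(88.182°)) = 1465.371 km
|dₓₜ| = 1465.371 km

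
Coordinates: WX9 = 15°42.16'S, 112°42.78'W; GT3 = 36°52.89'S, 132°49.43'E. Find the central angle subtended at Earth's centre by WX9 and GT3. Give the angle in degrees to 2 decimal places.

99.00°

WX9: φ = -15.70267°, λ = -112.71300°
GT3: φ = -36.88150°, λ = +132.82383°
Δφ = -21.1788°,  Δλ = -114.4632°
a = sin²(Δφ/2) + cos φ₁ cos φ₂ sin²(Δλ/2) = 0.578222
c = 2·arcsin(√a) = 1.727885 rad = 99.0005°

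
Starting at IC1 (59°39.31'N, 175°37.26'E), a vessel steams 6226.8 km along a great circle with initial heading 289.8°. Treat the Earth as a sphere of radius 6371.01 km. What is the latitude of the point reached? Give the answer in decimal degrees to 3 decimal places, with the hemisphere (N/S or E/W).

IC1: φ = +59.65517°, λ = +175.62100°
δ = d/R = 6226.8/6371.01 = 0.977365 rad
φ₂ = arcsin(sin φ₁ cos δ + cos φ₁ sin δ cos θ)
   = arcsin(0.86300·0.55921 + 0.50520·0.82903·0.33874) = 38.64332°
λ₂ = λ₁ + atan2(sin θ sin δ cos φ₁, cos δ − sin φ₁ sin φ₂) = 88.56864°

38.643°N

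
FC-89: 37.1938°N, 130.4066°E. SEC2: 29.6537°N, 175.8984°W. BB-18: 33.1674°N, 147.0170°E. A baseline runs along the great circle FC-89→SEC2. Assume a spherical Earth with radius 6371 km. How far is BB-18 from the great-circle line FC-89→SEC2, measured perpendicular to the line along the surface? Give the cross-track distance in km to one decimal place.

490.7 km

δ₁₃ = central angle FC-89→BB-18 = 0.246771 rad  (haversine)
θ₁₃ = bearing FC-89→BB-18 = 101.596°,  θ₁₂ = bearing FC-89→SEC2 = 83.235°
dₓₜ = R·arcsin(sin δ₁₃ · sin(θ₁₃ − θ₁₂)) = 6371·arcsin(0.24427·sin(18.361°)) = 490.706 km
|dₓₜ| = 490.706 km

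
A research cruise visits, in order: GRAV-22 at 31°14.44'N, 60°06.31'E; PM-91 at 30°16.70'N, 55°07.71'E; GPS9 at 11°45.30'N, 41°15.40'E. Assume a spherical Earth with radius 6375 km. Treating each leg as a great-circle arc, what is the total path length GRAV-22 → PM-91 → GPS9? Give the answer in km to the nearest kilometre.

2997 km

GRAV-22: φ = +31.24067°, λ = +60.10517°
PM-91: φ = +30.27833°, λ = +55.12850°
GPS9: φ = +11.75500°, λ = +41.25667°
GRAV-22→PM-91: c = 0.076499 rad, d = 487.68 km
PM-91→GPS9: c = 0.393597 rad, d = 2509.18 km
Total = 487.68 + 2509.18 = 2996.86 km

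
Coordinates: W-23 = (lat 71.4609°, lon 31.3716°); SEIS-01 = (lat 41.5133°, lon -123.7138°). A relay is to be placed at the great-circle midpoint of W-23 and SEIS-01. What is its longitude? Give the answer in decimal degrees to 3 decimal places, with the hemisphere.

Bx = cos φ₂ cos Δλ = -0.679116,  By = cos φ₂ sin Δλ = -0.315445
φₘ = atan2(sin φ₁ + sin φ₂, √((cos φ₁ + Bx)² + By²)) = 73.42300°
λₘ = λ₁ + atan2(By, cos φ₁ + Bx) = -107.49402°

107.494°W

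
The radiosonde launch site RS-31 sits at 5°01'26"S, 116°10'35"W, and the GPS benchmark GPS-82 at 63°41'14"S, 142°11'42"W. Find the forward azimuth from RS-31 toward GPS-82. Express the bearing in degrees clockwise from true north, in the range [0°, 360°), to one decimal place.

192.8°

RS-31: φ = -5.02389°, λ = -116.17639°
GPS-82: φ = -63.68722°, λ = -142.19500°
Δλ = -26.0186°
y = sin Δλ · cos φ₂ = -0.194447
x = cos φ₁ sin φ₂ − sin φ₁ cos φ₂ cos Δλ = -0.858060
θ = atan2(y, x) = -167.2317° → 192.7683° (mod 360°)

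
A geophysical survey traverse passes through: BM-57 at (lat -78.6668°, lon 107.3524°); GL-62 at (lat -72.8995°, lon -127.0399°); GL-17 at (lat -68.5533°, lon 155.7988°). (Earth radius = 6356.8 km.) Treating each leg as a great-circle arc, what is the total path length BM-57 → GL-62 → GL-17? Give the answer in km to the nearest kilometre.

5479 km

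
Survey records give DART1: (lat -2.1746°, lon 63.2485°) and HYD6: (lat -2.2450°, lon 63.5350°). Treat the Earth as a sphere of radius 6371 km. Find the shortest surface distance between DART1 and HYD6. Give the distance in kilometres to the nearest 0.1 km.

Δφ = -0.0704°,  Δλ = 0.2865°
a = sin²(Δφ/2) + cos φ₁ cos φ₂ sin²(Δλ/2) = 0.000007
c = 2·arcsin(√a) = 0.005146 rad = 0.2948°
d = R·c = 6371 × 0.005146 = 32.8 km

32.8 km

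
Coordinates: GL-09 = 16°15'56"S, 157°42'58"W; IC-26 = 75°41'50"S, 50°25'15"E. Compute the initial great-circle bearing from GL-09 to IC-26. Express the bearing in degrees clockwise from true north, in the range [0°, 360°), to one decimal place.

186.7°

GL-09: φ = -16.26556°, λ = -157.71611°
IC-26: φ = -75.69722°, λ = +50.42083°
Δλ = -151.8631°
y = sin Δλ · cos φ₂ = -0.116502
x = cos φ₁ sin φ₂ − sin φ₁ cos φ₂ cos Δλ = -0.991236
θ = atan2(y, x) = -173.2967° → 186.7033° (mod 360°)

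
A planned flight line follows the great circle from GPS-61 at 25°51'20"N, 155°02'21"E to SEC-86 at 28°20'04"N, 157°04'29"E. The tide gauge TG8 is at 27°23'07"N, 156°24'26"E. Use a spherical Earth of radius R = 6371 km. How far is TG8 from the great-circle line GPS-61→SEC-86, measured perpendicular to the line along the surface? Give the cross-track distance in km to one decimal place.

GPS-61: φ = +25.85556°, λ = +155.03917°
SEC-86: φ = +28.33444°, λ = +157.07472°
TG8: φ = +27.38528°, λ = +156.40722°
δ₁₃ = central angle GPS-61→TG8 = 0.034182 rad  (haversine)
θ₁₃ = bearing GPS-61→TG8 = 38.338°,  θ₁₂ = bearing GPS-61→SEC-86 = 35.709°
dₓₜ = R·arcsin(sin δ₁₃ · sin(θ₁₃ − θ₁₂)) = 6371·arcsin(0.03418·sin(2.629°)) = 9.987 km
|dₓₜ| = 9.987 km

10.0 km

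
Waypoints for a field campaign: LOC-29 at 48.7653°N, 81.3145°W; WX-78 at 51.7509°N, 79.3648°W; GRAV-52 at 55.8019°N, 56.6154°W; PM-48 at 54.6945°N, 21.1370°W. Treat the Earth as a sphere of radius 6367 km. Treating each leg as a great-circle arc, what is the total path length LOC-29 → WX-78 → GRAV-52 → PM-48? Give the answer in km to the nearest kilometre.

4138 km

LOC-29→WX-78: c = 0.056462 rad, d = 359.50 km
WX-78→GRAV-52: c = 0.243782 rad, d = 1552.16 km
GRAV-52→PM-48: c = 0.349620 rad, d = 2226.03 km
Total = 359.50 + 1552.16 + 2226.03 = 4137.68 km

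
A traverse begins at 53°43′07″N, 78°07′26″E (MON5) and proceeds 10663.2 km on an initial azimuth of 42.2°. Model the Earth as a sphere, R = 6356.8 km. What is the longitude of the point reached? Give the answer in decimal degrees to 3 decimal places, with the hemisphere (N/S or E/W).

147.357°W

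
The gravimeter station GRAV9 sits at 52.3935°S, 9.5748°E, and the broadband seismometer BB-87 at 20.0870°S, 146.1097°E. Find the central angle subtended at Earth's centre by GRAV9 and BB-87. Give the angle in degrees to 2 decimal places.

Δφ = 32.3065°,  Δλ = 136.5349°
a = sin²(Δφ/2) + cos φ₁ cos φ₂ sin²(Δλ/2) = 0.571939
c = 2·arcsin(√a) = 1.715176 rad = 98.2723°

98.27°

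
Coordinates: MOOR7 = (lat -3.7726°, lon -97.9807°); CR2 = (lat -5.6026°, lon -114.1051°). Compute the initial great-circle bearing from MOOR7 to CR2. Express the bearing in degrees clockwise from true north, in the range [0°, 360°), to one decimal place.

262.9°

Δλ = -16.1244°
y = sin Δλ · cos φ₂ = -0.276397
x = cos φ₁ sin φ₂ − sin φ₁ cos φ₂ cos Δλ = -0.034510
θ = atan2(y, x) = -97.1169° → 262.8831° (mod 360°)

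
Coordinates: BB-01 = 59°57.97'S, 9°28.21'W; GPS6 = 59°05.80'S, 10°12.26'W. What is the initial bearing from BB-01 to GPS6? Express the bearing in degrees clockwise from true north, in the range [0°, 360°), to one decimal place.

336.5°

BB-01: φ = -59.96617°, λ = -9.47017°
GPS6: φ = -59.09667°, λ = -10.20433°
Δλ = -0.7342°
y = sin Δλ · cos φ₂ = -0.006581
x = cos φ₁ sin φ₂ − sin φ₁ cos φ₂ cos Δλ = 0.015139
θ = atan2(y, x) = -23.4948° → 336.5052° (mod 360°)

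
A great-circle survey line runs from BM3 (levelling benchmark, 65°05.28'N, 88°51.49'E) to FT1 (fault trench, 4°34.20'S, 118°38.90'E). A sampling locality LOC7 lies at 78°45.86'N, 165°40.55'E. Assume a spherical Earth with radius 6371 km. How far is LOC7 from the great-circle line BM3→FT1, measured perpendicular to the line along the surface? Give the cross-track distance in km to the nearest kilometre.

BM3: φ = +65.08800°, λ = +88.85817°
FT1: φ = -4.57000°, λ = +118.64833°
LOC7: φ = +78.76433°, λ = +165.67583°
δ₁₃ = central angle BM3→LOC7 = 0.431618 rad  (haversine)
θ₁₃ = bearing BM3→LOC7 = 26.967°,  θ₁₂ = bearing BM3→FT1 = 148.813°
dₓₜ = R·arcsin(sin δ₁₃ · sin(θ₁₃ − θ₁₂)) = 6371·arcsin(0.41834·sin(-121.845°)) = -2314.646 km
|dₓₜ| = 2314.646 km

2315 km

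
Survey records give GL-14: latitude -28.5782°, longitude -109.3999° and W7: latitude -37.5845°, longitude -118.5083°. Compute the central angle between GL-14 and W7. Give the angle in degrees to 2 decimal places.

Δφ = -9.0063°,  Δλ = -9.1084°
a = sin²(Δφ/2) + cos φ₁ cos φ₂ sin²(Δλ/2) = 0.010552
c = 2·arcsin(√a) = 0.205808 rad = 11.7919°

11.79°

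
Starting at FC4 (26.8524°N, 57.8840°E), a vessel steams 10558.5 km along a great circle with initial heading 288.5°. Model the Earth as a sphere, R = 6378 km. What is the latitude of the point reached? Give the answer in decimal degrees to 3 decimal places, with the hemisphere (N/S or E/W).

14.116°N

δ = d/R = 10558.5/6378 = 1.655456 rad
φ₂ = arcsin(sin φ₁ cos δ + cos φ₁ sin δ cos θ)
   = arcsin(0.45169·-0.08456 + 0.89217·0.99642·0.31730) = 14.11578°
λ₂ = λ₁ + atan2(sin θ sin δ cos φ₁, cos δ − sin φ₁ sin φ₂) = -45.12168°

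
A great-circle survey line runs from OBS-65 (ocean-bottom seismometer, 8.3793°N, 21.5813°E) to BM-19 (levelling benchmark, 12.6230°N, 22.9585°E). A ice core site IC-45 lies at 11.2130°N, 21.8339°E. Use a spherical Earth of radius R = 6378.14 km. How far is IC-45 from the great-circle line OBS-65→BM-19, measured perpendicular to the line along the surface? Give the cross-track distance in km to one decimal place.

δ₁₃ = central angle OBS-65→IC-45 = 0.049648 rad  (haversine)
θ₁₃ = bearing OBS-65→IC-45 = 4.999°,  θ₁₂ = bearing OBS-65→BM-19 = 17.577°
dₓₜ = R·arcsin(sin δ₁₃ · sin(θ₁₃ − θ₁₂)) = 6378.14·arcsin(0.04963·sin(-12.577°)) = -68.929 km
|dₓₜ| = 68.929 km

68.9 km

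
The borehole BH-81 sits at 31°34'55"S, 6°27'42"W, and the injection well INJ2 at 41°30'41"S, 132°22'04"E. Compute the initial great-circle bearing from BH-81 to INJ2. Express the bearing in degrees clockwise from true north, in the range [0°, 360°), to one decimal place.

150.2°

BH-81: φ = -31.58194°, λ = -6.46167°
INJ2: φ = -41.51139°, λ = +132.36778°
Δλ = 138.8294°
y = sin Δλ · cos φ₂ = 0.492953
x = cos φ₁ sin φ₂ − sin φ₁ cos φ₂ cos Δλ = -0.859816
θ = atan2(y, x) = 150.1733° → 150.1733° (mod 360°)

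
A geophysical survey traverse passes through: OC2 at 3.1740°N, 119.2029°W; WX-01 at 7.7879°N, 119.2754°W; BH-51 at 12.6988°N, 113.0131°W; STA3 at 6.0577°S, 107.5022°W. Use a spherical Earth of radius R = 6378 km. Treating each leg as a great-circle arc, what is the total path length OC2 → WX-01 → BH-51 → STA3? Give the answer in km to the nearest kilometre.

3566 km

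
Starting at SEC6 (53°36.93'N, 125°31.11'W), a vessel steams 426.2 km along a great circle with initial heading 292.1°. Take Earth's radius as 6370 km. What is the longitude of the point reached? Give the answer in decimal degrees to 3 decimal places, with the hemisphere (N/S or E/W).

SEC6: φ = +53.61550°, λ = -125.51850°
δ = d/R = 426.2/6370 = 0.066907 rad
φ₂ = arcsin(sin φ₁ cos δ + cos φ₁ sin δ cos θ)
   = arcsin(0.80505·0.99776 + 0.59320·0.06686·0.37622) = 54.90242°
λ₂ = λ₁ + atan2(sin θ sin δ cos φ₁, cos δ − sin φ₁ sin φ₂) = -131.70335°

131.703°W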